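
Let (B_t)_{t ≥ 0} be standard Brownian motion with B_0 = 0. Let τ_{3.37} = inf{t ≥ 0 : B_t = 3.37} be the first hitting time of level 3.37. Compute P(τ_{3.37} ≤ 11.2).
P(τ_{3.37} ≤ 11.2) = 2(1 − Φ(3.37/√11.2)) = 2(1 − Φ(1.0070)) ≈ 0.3139

By the reflection principle for standard BM, P(τ_b ≤ t) = 2 · P(B_t ≥ b). Since B_t ~ N(0, t), P(B_t ≥ 3.37) = 1 − Φ(3.37/√t) = 1 − Φ(3.37/√11.2) = 1 − Φ(1.0070) ≈ 0.15697. Doubling: P(τ_{3.37} ≤ 11.2) ≈ 2 · 0.15697 = 0.31394 ≈ 0.3139.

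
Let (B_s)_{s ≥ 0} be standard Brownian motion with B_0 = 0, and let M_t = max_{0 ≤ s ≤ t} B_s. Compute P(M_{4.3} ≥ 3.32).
P(M_{4.3} ≥ 3.32) = 2·P(B_{4.3} ≥ 3.32) = 2(1 − Φ(3.32/√4.3)) ≈ 0.1094

By the reflection principle for Brownian motion, P(M_t ≥ a) = 2 · P(B_t ≥ a) for a ≥ 0. Since B_t ~ N(0, t), P(B_t ≥ 3.32) = 1 − Φ(3.32/√t) = 1 − Φ(3.32/√4.3) = 1 − Φ(1.6010). So
  P(M_{4.3} ≥ 3.32) = 2(1 − Φ(1.6010)) ≈ 0.1094.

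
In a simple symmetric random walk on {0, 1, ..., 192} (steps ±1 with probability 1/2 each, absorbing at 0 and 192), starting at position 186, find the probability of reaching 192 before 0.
P(hit 192 before 0) = 186/192 = 31/32

Let u_k = P(hit 192 before 0 | start at k). Then u_0 = 0, u_192 = 1, and u_k = u_{k-1}/2 + u_{k+1}/2 for 1 ≤ k ≤ 191. This harmonic recurrence is solved by u_k = k/192, giving u_186 = 186/192 = 31/32.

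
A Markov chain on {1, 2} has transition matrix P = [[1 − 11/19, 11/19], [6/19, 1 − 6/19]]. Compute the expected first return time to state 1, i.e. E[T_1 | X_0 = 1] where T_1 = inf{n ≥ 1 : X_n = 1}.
E[T_1 | X_0 = 1] = 1/π_1 = 17/6

For an irreducible recurrent Markov chain with stationary distribution π, E[T_i | X_0 = i] = 1/π_i (Kac's formula). Here π_1 = (6/19)/(11/19 + 6/19) = (6/19)/(17/19) = 6/17, so E[T_1 | X_0 = 1] = 1/π_1 = (11/19 + 6/19)/(6/19) = (17/19)/(6/19) = 17/6.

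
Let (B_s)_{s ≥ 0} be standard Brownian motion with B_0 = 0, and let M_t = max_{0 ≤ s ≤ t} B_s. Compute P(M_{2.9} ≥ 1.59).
P(M_{2.9} ≥ 1.59) = 2·P(B_{2.9} ≥ 1.59) = 2(1 − Φ(1.59/√2.9)) ≈ 0.3505

By the reflection principle for Brownian motion, P(M_t ≥ a) = 2 · P(B_t ≥ a) for a ≥ 0. Since B_t ~ N(0, t), P(B_t ≥ 1.59) = 1 − Φ(1.59/√t) = 1 − Φ(1.59/√2.9) = 1 − Φ(0.9337). So
  P(M_{2.9} ≥ 1.59) = 2(1 − Φ(0.9337)) ≈ 0.3505.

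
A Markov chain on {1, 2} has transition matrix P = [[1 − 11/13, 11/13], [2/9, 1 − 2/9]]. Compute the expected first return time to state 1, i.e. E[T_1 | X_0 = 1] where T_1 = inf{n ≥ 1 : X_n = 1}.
E[T_1 | X_0 = 1] = 1/π_1 = 125/26

For an irreducible recurrent Markov chain with stationary distribution π, E[T_i | X_0 = i] = 1/π_i (Kac's formula). Here π_1 = (2/9)/(11/13 + 2/9) = (2/9)/(125/117) = 26/125, so E[T_1 | X_0 = 1] = 1/π_1 = (11/13 + 2/9)/(2/9) = (125/117)/(2/9) = 125/26.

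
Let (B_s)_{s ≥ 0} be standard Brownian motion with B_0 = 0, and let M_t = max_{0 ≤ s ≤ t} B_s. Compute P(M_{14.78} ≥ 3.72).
P(M_{14.78} ≥ 3.72) = 2·P(B_{14.78} ≥ 3.72) = 2(1 − Φ(3.72/√14.78)) ≈ 0.3332

By the reflection principle for Brownian motion, P(M_t ≥ a) = 2 · P(B_t ≥ a) for a ≥ 0. Since B_t ~ N(0, t), P(B_t ≥ 3.72) = 1 − Φ(3.72/√t) = 1 − Φ(3.72/√14.78) = 1 − Φ(0.9676). So
  P(M_{14.78} ≥ 3.72) = 2(1 − Φ(0.9676)) ≈ 0.3332.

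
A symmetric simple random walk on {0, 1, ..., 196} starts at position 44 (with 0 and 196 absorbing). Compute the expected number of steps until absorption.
E[τ | X_0 = 44] = 6688

Let v_k = E[τ | X_0 = k]. Boundary: v_0 = v_196 = 0. Recurrence: v_k = 1 + (v_{k-1} + v_{k+1})/2 for 1 ≤ k ≤ 195. The particular solution to v_k − (v_{k-1} + v_{k+1})/2 = 1 is v_k = −k^2. Adding homogeneous solution A + B k and matching boundaries gives v_k = k (196 − k). Substituting k = 44: v_44 = 44 · 152 = 6688.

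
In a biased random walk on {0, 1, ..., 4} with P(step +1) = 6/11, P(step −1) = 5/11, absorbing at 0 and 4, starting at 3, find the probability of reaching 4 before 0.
P(hit 4 before 0) = (1 − (5/6)^3) / (1 − (5/6)^4) = 546/671

Let u_k denote P(reach 4 before 0 | start at k). Boundary: u_0 = 0, u_4 = 1. Recurrence: u_k = 6/11·u_{k+1} + 5/11·u_{k-1} for 1 ≤ k ≤ 3. Try u_k = A + B·r^k with r = q/p = (5/11)/(6/11) = 5/6. Substitution satisfies the recurrence; boundary conditions give:
  u_k = (1 − r^k) / (1 − r^N) = (1 − (5/6)^3) / (1 − (5/6)^4) = 546/671.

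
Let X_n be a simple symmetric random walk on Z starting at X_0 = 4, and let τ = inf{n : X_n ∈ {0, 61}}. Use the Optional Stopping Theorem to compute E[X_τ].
E[X_τ] = 4

X_n is a martingale and τ is a bounded-mean stopping time (indeed τ is finite a.s. with bounded expectation since the walk is in a bounded region). By the OST, E[X_τ] = E[X_0] = 4. Equivalently: E[X_τ] = 61 · P(hit 61 first) + 0 · P(hit 0 first) = 61 · (4/61) = 4.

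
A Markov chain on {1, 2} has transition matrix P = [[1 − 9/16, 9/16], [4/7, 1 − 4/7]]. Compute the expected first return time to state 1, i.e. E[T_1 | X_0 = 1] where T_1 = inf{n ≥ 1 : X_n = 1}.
E[T_1 | X_0 = 1] = 1/π_1 = 127/64

For an irreducible recurrent Markov chain with stationary distribution π, E[T_i | X_0 = i] = 1/π_i (Kac's formula). Here π_1 = (4/7)/(9/16 + 4/7) = (4/7)/(127/112) = 64/127, so E[T_1 | X_0 = 1] = 1/π_1 = (9/16 + 4/7)/(4/7) = (127/112)/(4/7) = 127/64.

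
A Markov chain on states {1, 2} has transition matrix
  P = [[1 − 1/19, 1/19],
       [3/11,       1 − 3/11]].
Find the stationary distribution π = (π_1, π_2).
π_1 = 57/68, π_2 = 11/68

Solve πP = π with π_1 + π_2 = 1. From πP = π: π_1 · (1 − 1/19) + π_2 · 3/11 = π_1 ⇒ π_2 · 3/11 = π_1 · 1/19 ⇒ π_2/π_1 = (1/19)/(3/11) = 11/57. Together with π_1 + π_2 = 1:
  π_1 = (3/11)/(1/19 + 3/11) = (3/11)/(68/209) = 57/68,
  π_2 = (1/19)/(1/19 + 3/11) = (1/19)/(68/209) = 11/68.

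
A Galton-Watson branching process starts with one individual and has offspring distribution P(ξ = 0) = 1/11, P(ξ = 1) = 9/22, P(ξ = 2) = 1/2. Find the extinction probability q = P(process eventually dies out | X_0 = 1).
q = 2/11

The pgf is f(s) = 1/11 + 9/22·s + 1/2·s². The extinction probability q is the smallest fixed point of f in [0, 1]. Setting s = f(s):
  1/2·s² + (9/22 − 1)·s + 1/11 = 0
  1/2·s² − (1/11 + 1/2)·s + 1/11 = 0
which factors as (s − 1)·(1/2·s − 1/11) = 0, giving roots s = 1 and s = (1/11)/(1/2) = 2/11.
Mean offspring μ = 9/22 + 2·1/2 = 31/22 > 1 (supercritical), so q < 1. The extinction probability is the smaller root: q = (1/11)/(1/2) = 2/11.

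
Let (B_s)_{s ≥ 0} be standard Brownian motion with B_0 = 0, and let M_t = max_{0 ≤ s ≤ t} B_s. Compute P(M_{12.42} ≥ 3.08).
P(M_{12.42} ≥ 3.08) = 2·P(B_{12.42} ≥ 3.08) = 2(1 − Φ(3.08/√12.42)) ≈ 0.3821

By the reflection principle for Brownian motion, P(M_t ≥ a) = 2 · P(B_t ≥ a) for a ≥ 0. Since B_t ~ N(0, t), P(B_t ≥ 3.08) = 1 − Φ(3.08/√t) = 1 − Φ(3.08/√12.42) = 1 − Φ(0.8740). So
  P(M_{12.42} ≥ 3.08) = 2(1 − Φ(0.8740)) ≈ 0.3821.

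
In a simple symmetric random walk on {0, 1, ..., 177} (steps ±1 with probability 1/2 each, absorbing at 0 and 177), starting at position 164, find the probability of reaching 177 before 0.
P(hit 177 before 0) = 164/177

Let u_k = P(hit 177 before 0 | start at k). Then u_0 = 0, u_177 = 1, and u_k = u_{k-1}/2 + u_{k+1}/2 for 1 ≤ k ≤ 176. This harmonic recurrence is solved by u_k = k/177, giving u_164 = 164/177.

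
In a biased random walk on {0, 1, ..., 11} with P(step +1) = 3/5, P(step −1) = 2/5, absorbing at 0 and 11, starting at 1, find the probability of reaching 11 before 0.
P(hit 11 before 0) = (1 − (2/3)^1) / (1 − (2/3)^11) = 59049/175099

Let u_k denote P(reach 11 before 0 | start at k). Boundary: u_0 = 0, u_11 = 1. Recurrence: u_k = 3/5·u_{k+1} + 2/5·u_{k-1} for 1 ≤ k ≤ 10. Try u_k = A + B·r^k with r = q/p = (2/5)/(3/5) = 2/3. Substitution satisfies the recurrence; boundary conditions give:
  u_k = (1 − r^k) / (1 − r^N) = (1 − (2/3)^1) / (1 − (2/3)^11) = 59049/175099.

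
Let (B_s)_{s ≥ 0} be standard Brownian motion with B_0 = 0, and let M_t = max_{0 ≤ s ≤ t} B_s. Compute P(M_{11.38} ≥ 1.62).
P(M_{11.38} ≥ 1.62) = 2·P(B_{11.38} ≥ 1.62) = 2(1 − Φ(1.62/√11.38)) ≈ 0.6311

By the reflection principle for Brownian motion, P(M_t ≥ a) = 2 · P(B_t ≥ a) for a ≥ 0. Since B_t ~ N(0, t), P(B_t ≥ 1.62) = 1 − Φ(1.62/√t) = 1 − Φ(1.62/√11.38) = 1 − Φ(0.4802). So
  P(M_{11.38} ≥ 1.62) = 2(1 − Φ(0.4802)) ≈ 0.6311.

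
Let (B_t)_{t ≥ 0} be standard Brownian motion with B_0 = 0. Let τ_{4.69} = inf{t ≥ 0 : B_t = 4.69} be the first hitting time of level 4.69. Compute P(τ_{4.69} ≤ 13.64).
P(τ_{4.69} ≤ 13.64) = 2(1 − Φ(4.69/√13.64)) = 2(1 − Φ(1.2699)) ≈ 0.2041

By the reflection principle for standard BM, P(τ_b ≤ t) = 2 · P(B_t ≥ b). Since B_t ~ N(0, t), P(B_t ≥ 4.69) = 1 − Φ(4.69/√t) = 1 − Φ(4.69/√13.64) = 1 − Φ(1.2699) ≈ 0.10206. Doubling: P(τ_{4.69} ≤ 13.64) ≈ 2 · 0.10206 = 0.20412 ≈ 0.2041.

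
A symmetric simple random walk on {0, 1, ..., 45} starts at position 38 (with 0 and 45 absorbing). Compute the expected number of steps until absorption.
E[τ | X_0 = 38] = 266

Let v_k = E[τ | X_0 = k]. Boundary: v_0 = v_45 = 0. Recurrence: v_k = 1 + (v_{k-1} + v_{k+1})/2 for 1 ≤ k ≤ 44. The particular solution to v_k − (v_{k-1} + v_{k+1})/2 = 1 is v_k = −k^2. Adding homogeneous solution A + B k and matching boundaries gives v_k = k (45 − k). Substituting k = 38: v_38 = 38 · 7 = 266.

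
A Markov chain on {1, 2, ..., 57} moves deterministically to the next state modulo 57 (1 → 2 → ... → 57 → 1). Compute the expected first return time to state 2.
E[T_2 | X_0 = 2] = 57

The chain cycles deterministically, so starting at state 2 it returns in exactly 57 steps. Equivalently, the stationary distribution is uniform π_j = 1/57 for every state j, so by Kac's formula E[T_2] = 1/π_2 = 57.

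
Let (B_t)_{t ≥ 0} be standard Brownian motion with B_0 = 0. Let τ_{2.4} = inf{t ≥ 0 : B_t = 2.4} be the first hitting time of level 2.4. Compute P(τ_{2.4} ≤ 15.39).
P(τ_{2.4} ≤ 15.39) = 2(1 − Φ(2.4/√15.39)) = 2(1 − Φ(0.6118)) ≈ 0.5407

By the reflection principle for standard BM, P(τ_b ≤ t) = 2 · P(B_t ≥ b). Since B_t ~ N(0, t), P(B_t ≥ 2.4) = 1 − Φ(2.4/√t) = 1 − Φ(2.4/√15.39) = 1 − Φ(0.6118) ≈ 0.27034. Doubling: P(τ_{2.4} ≤ 15.39) ≈ 2 · 0.27034 = 0.54068 ≈ 0.5407.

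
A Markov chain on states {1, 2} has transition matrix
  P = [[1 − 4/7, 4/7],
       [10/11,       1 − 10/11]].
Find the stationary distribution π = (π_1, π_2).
π_1 = 35/57, π_2 = 22/57

Solve πP = π with π_1 + π_2 = 1. From πP = π: π_1 · (1 − 4/7) + π_2 · 10/11 = π_1 ⇒ π_2 · 10/11 = π_1 · 4/7 ⇒ π_2/π_1 = (4/7)/(10/11) = 22/35. Together with π_1 + π_2 = 1:
  π_1 = (10/11)/(4/7 + 10/11) = (10/11)/(114/77) = 35/57,
  π_2 = (4/7)/(4/7 + 10/11) = (4/7)/(114/77) = 22/57.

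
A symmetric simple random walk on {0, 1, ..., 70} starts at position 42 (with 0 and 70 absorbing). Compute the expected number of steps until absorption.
E[τ | X_0 = 42] = 1176

Let v_k = E[τ | X_0 = k]. Boundary: v_0 = v_70 = 0. Recurrence: v_k = 1 + (v_{k-1} + v_{k+1})/2 for 1 ≤ k ≤ 69. The particular solution to v_k − (v_{k-1} + v_{k+1})/2 = 1 is v_k = −k^2. Adding homogeneous solution A + B k and matching boundaries gives v_k = k (70 − k). Substituting k = 42: v_42 = 42 · 28 = 1176.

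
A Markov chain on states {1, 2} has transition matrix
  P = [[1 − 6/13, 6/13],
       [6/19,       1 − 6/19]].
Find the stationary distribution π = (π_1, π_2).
π_1 = 13/32, π_2 = 19/32

Solve πP = π with π_1 + π_2 = 1. From πP = π: π_1 · (1 − 6/13) + π_2 · 6/19 = π_1 ⇒ π_2 · 6/19 = π_1 · 6/13 ⇒ π_2/π_1 = (6/13)/(6/19) = 19/13. Together with π_1 + π_2 = 1:
  π_1 = (6/19)/(6/13 + 6/19) = (6/19)/(192/247) = 13/32,
  π_2 = (6/13)/(6/13 + 6/19) = (6/13)/(192/247) = 19/32.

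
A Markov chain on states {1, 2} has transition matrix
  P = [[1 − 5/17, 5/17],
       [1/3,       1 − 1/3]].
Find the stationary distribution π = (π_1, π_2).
π_1 = 17/32, π_2 = 15/32

Solve πP = π with π_1 + π_2 = 1. From πP = π: π_1 · (1 − 5/17) + π_2 · 1/3 = π_1 ⇒ π_2 · 1/3 = π_1 · 5/17 ⇒ π_2/π_1 = (5/17)/(1/3) = 15/17. Together with π_1 + π_2 = 1:
  π_1 = (1/3)/(5/17 + 1/3) = (1/3)/(32/51) = 17/32,
  π_2 = (5/17)/(5/17 + 1/3) = (5/17)/(32/51) = 15/32.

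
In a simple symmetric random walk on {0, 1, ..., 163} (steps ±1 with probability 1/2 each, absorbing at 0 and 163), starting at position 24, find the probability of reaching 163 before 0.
P(hit 163 before 0) = 24/163

Let u_k = P(hit 163 before 0 | start at k). Then u_0 = 0, u_163 = 1, and u_k = u_{k-1}/2 + u_{k+1}/2 for 1 ≤ k ≤ 162. This harmonic recurrence is solved by u_k = k/163, giving u_24 = 24/163.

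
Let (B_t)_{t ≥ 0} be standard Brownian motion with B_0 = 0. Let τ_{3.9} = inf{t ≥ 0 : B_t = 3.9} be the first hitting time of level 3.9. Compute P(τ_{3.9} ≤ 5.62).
P(τ_{3.9} ≤ 5.62) = 2(1 − Φ(3.9/√5.62)) = 2(1 − Φ(1.6451)) ≈ 0.0999

By the reflection principle for standard BM, P(τ_b ≤ t) = 2 · P(B_t ≥ b). Since B_t ~ N(0, t), P(B_t ≥ 3.9) = 1 − Φ(3.9/√t) = 1 − Φ(3.9/√5.62) = 1 − Φ(1.6451) ≈ 0.04997. Doubling: P(τ_{3.9} ≤ 5.62) ≈ 2 · 0.04997 = 0.09994 ≈ 0.0999.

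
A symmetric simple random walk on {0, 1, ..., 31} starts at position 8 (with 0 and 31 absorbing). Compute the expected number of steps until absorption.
E[τ | X_0 = 8] = 184

Let v_k = E[τ | X_0 = k]. Boundary: v_0 = v_31 = 0. Recurrence: v_k = 1 + (v_{k-1} + v_{k+1})/2 for 1 ≤ k ≤ 30. The particular solution to v_k − (v_{k-1} + v_{k+1})/2 = 1 is v_k = −k^2. Adding homogeneous solution A + B k and matching boundaries gives v_k = k (31 − k). Substituting k = 8: v_8 = 8 · 23 = 184.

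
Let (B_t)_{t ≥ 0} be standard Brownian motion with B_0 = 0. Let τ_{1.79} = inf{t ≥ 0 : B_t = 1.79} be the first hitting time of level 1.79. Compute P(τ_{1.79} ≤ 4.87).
P(τ_{1.79} ≤ 4.87) = 2(1 − Φ(1.79/√4.87)) = 2(1 − Φ(0.8111)) ≈ 0.4173

By the reflection principle for standard BM, P(τ_b ≤ t) = 2 · P(B_t ≥ b). Since B_t ~ N(0, t), P(B_t ≥ 1.79) = 1 − Φ(1.79/√t) = 1 − Φ(1.79/√4.87) = 1 − Φ(0.8111) ≈ 0.20865. Doubling: P(τ_{1.79} ≤ 4.87) ≈ 2 · 0.20865 = 0.41730 ≈ 0.4173.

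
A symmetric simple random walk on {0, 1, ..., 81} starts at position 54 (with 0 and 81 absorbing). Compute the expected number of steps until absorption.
E[τ | X_0 = 54] = 1458

Let v_k = E[τ | X_0 = k]. Boundary: v_0 = v_81 = 0. Recurrence: v_k = 1 + (v_{k-1} + v_{k+1})/2 for 1 ≤ k ≤ 80. The particular solution to v_k − (v_{k-1} + v_{k+1})/2 = 1 is v_k = −k^2. Adding homogeneous solution A + B k and matching boundaries gives v_k = k (81 − k). Substituting k = 54: v_54 = 54 · 27 = 1458.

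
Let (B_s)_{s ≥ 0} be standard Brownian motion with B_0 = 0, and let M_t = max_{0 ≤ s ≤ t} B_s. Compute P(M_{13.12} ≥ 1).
P(M_{13.12} ≥ 1) = 2·P(B_{13.12} ≥ 1) = 2(1 − Φ(1/√13.12)) ≈ 0.7825

By the reflection principle for Brownian motion, P(M_t ≥ a) = 2 · P(B_t ≥ a) for a ≥ 0. Since B_t ~ N(0, t), P(B_t ≥ 1) = 1 − Φ(1/√t) = 1 − Φ(1/√13.12) = 1 − Φ(0.2761). So
  P(M_{13.12} ≥ 1) = 2(1 − Φ(0.2761)) ≈ 0.7825.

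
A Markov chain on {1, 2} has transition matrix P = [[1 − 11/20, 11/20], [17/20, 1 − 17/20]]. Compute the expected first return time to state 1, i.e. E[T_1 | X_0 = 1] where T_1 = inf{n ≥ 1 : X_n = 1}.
E[T_1 | X_0 = 1] = 1/π_1 = 28/17

For an irreducible recurrent Markov chain with stationary distribution π, E[T_i | X_0 = i] = 1/π_i (Kac's formula). Here π_1 = (17/20)/(11/20 + 17/20) = (17/20)/(7/5) = 17/28, so E[T_1 | X_0 = 1] = 1/π_1 = (11/20 + 17/20)/(17/20) = (7/5)/(17/20) = 28/17.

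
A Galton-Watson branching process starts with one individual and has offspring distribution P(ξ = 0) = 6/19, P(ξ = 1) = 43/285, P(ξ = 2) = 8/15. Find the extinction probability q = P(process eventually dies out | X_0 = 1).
q = 45/76

The pgf is f(s) = 6/19 + 43/285·s + 8/15·s². The extinction probability q is the smallest fixed point of f in [0, 1]. Setting s = f(s):
  8/15·s² + (43/285 − 1)·s + 6/19 = 0
  8/15·s² − (6/19 + 8/15)·s + 6/19 = 0
which factors as (s − 1)·(8/15·s − 6/19) = 0, giving roots s = 1 and s = (6/19)/(8/15) = 45/76.
Mean offspring μ = 43/285 + 2·8/15 = 347/285 > 1 (supercritical), so q < 1. The extinction probability is the smaller root: q = (6/19)/(8/15) = 45/76.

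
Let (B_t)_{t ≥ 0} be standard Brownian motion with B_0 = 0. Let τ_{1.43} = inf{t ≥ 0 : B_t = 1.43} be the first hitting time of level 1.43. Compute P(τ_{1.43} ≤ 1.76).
P(τ_{1.43} ≤ 1.76) = 2(1 − Φ(1.43/√1.76)) = 2(1 − Φ(1.0779)) ≈ 0.2811

By the reflection principle for standard BM, P(τ_b ≤ t) = 2 · P(B_t ≥ b). Since B_t ~ N(0, t), P(B_t ≥ 1.43) = 1 − Φ(1.43/√t) = 1 − Φ(1.43/√1.76) = 1 − Φ(1.0779) ≈ 0.14054. Doubling: P(τ_{1.43} ≤ 1.76) ≈ 2 · 0.14054 = 0.28108 ≈ 0.2811.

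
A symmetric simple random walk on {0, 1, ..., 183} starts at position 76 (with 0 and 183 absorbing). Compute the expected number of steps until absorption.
E[τ | X_0 = 76] = 8132

Let v_k = E[τ | X_0 = k]. Boundary: v_0 = v_183 = 0. Recurrence: v_k = 1 + (v_{k-1} + v_{k+1})/2 for 1 ≤ k ≤ 182. The particular solution to v_k − (v_{k-1} + v_{k+1})/2 = 1 is v_k = −k^2. Adding homogeneous solution A + B k and matching boundaries gives v_k = k (183 − k). Substituting k = 76: v_76 = 76 · 107 = 8132.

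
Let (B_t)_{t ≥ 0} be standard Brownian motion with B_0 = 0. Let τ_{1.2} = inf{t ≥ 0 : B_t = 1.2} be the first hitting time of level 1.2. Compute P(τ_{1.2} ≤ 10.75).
P(τ_{1.2} ≤ 10.75) = 2(1 − Φ(1.2/√10.75)) = 2(1 − Φ(0.3660)) ≈ 0.7144

By the reflection principle for standard BM, P(τ_b ≤ t) = 2 · P(B_t ≥ b). Since B_t ~ N(0, t), P(B_t ≥ 1.2) = 1 − Φ(1.2/√t) = 1 − Φ(1.2/√10.75) = 1 − Φ(0.3660) ≈ 0.35718. Doubling: P(τ_{1.2} ≤ 10.75) ≈ 2 · 0.35718 = 0.71436 ≈ 0.7144.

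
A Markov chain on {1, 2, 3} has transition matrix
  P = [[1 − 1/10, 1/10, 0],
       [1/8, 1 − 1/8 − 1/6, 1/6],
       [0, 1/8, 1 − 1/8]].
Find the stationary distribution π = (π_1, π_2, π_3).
π = (15/43, 12/43, 16/43)

This is a birth-death chain on three states, which satisfies detailed balance: π_1 · P_{12} = π_2 · P_{21} and π_2 · P_{23} = π_3 · P_{32}.
From π_1 · 1/10 = π_2 · 1/8: π_2/π_1 = (1/10)/(1/8) = 4/5.
From π_2 · 1/6 = π_3 · 1/8: π_3/π_2 = (1/6)/(1/8) = 4/3.
Take π_1 proportional to 1; then unnormalized π = (1, 4/5, 16/15). Normalize by dividing by the sum 43/15:
  π = (15/43, 12/43, 16/43).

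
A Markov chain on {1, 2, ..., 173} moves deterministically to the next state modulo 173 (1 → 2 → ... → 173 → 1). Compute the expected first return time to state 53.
E[T_53 | X_0 = 53] = 173

The chain cycles deterministically, so starting at state 53 it returns in exactly 173 steps. Equivalently, the stationary distribution is uniform π_j = 1/173 for every state j, so by Kac's formula E[T_53] = 1/π_53 = 173.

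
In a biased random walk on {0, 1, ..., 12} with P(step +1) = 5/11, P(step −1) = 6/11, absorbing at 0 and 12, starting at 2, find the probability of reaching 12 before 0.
P(hit 12 before 0) = (1 − (6/5)^2) / (1 − (6/5)^12) = 9765625/175694701

Let u_k denote P(reach 12 before 0 | start at k). Boundary: u_0 = 0, u_12 = 1. Recurrence: u_k = 5/11·u_{k+1} + 6/11·u_{k-1} for 1 ≤ k ≤ 11. Try u_k = A + B·r^k with r = q/p = (6/11)/(5/11) = 6/5. Substitution satisfies the recurrence; boundary conditions give:
  u_k = (1 − r^k) / (1 − r^N) = (1 − (6/5)^2) / (1 − (6/5)^12) = 9765625/175694701.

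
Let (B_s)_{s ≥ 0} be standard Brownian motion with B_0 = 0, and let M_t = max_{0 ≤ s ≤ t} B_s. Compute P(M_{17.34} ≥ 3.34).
P(M_{17.34} ≥ 3.34) = 2·P(B_{17.34} ≥ 3.34) = 2(1 − Φ(3.34/√17.34)) ≈ 0.4225

By the reflection principle for Brownian motion, P(M_t ≥ a) = 2 · P(B_t ≥ a) for a ≥ 0. Since B_t ~ N(0, t), P(B_t ≥ 3.34) = 1 − Φ(3.34/√t) = 1 − Φ(3.34/√17.34) = 1 − Φ(0.8021). So
  P(M_{17.34} ≥ 3.34) = 2(1 − Φ(0.8021)) ≈ 0.4225.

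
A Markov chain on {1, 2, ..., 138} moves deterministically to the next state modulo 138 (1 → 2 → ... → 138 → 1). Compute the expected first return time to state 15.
E[T_15 | X_0 = 15] = 138

The chain cycles deterministically, so starting at state 15 it returns in exactly 138 steps. Equivalently, the stationary distribution is uniform π_j = 1/138 for every state j, so by Kac's formula E[T_15] = 1/π_15 = 138.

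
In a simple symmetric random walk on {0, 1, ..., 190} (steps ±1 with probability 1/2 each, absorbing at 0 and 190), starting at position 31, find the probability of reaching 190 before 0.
P(hit 190 before 0) = 31/190

Let u_k = P(hit 190 before 0 | start at k). Then u_0 = 0, u_190 = 1, and u_k = u_{k-1}/2 + u_{k+1}/2 for 1 ≤ k ≤ 189. This harmonic recurrence is solved by u_k = k/190, giving u_31 = 31/190.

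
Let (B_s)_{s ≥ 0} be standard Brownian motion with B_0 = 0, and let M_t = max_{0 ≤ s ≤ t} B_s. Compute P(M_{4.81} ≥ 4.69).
P(M_{4.81} ≥ 4.69) = 2·P(B_{4.81} ≥ 4.69) = 2(1 − Φ(4.69/√4.81)) ≈ 0.0325

By the reflection principle for Brownian motion, P(M_t ≥ a) = 2 · P(B_t ≥ a) for a ≥ 0. Since B_t ~ N(0, t), P(B_t ≥ 4.69) = 1 − Φ(4.69/√t) = 1 − Φ(4.69/√4.81) = 1 − Φ(2.1385). So
  P(M_{4.81} ≥ 4.69) = 2(1 − Φ(2.1385)) ≈ 0.0325.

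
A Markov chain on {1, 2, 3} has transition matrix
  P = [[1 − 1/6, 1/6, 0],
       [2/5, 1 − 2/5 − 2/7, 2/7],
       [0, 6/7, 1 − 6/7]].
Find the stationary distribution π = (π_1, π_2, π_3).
π = (9/14, 15/56, 5/56)

This is a birth-death chain on three states, which satisfies detailed balance: π_1 · P_{12} = π_2 · P_{21} and π_2 · P_{23} = π_3 · P_{32}.
From π_1 · 1/6 = π_2 · 2/5: π_2/π_1 = (1/6)/(2/5) = 5/12.
From π_2 · 2/7 = π_3 · 6/7: π_3/π_2 = (2/7)/(6/7) = 1/3.
Take π_1 proportional to 1; then unnormalized π = (1, 5/12, 5/36). Normalize by dividing by the sum 14/9:
  π = (9/14, 15/56, 5/56).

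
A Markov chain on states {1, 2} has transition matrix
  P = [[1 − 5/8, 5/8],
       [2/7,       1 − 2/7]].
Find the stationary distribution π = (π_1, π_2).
π_1 = 16/51, π_2 = 35/51

Solve πP = π with π_1 + π_2 = 1. From πP = π: π_1 · (1 − 5/8) + π_2 · 2/7 = π_1 ⇒ π_2 · 2/7 = π_1 · 5/8 ⇒ π_2/π_1 = (5/8)/(2/7) = 35/16. Together with π_1 + π_2 = 1:
  π_1 = (2/7)/(5/8 + 2/7) = (2/7)/(51/56) = 16/51,
  π_2 = (5/8)/(5/8 + 2/7) = (5/8)/(51/56) = 35/51.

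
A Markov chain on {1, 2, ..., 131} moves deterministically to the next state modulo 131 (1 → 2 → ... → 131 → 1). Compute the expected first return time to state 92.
E[T_92 | X_0 = 92] = 131

The chain cycles deterministically, so starting at state 92 it returns in exactly 131 steps. Equivalently, the stationary distribution is uniform π_j = 1/131 for every state j, so by Kac's formula E[T_92] = 1/π_92 = 131.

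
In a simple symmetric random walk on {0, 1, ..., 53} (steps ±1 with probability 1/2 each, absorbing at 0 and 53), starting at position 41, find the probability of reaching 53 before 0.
P(hit 53 before 0) = 41/53

Let u_k = P(hit 53 before 0 | start at k). Then u_0 = 0, u_53 = 1, and u_k = u_{k-1}/2 + u_{k+1}/2 for 1 ≤ k ≤ 52. This harmonic recurrence is solved by u_k = k/53, giving u_41 = 41/53.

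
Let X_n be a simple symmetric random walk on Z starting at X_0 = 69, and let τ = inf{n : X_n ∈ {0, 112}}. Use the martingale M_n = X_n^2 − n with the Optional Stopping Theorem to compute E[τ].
E[τ] = 2967

M_n = X_n^2 − n is a martingale (since E[X_{n+1}^2 | F_n] = X_n^2 + 1). By OST (τ has finite mean in a bounded region), E[M_τ] = E[M_0] = X_0^2 − 0 = 69^2 = 4761. Also E[M_τ] = E[X_τ^2] − E[τ]. The walk exits at 0 or 112, with P(hit 112 first) = 69/112, so E[X_τ^2] = 112^2 · 69/112 + 0 = 7728. Thus E[τ] = E[X_τ^2] − E[M_τ] = 7728 − 4761 = 2967 = 69(112 − 69) = 2967.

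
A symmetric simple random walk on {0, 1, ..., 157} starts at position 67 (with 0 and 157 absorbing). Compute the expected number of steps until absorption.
E[τ | X_0 = 67] = 6030

Let v_k = E[τ | X_0 = k]. Boundary: v_0 = v_157 = 0. Recurrence: v_k = 1 + (v_{k-1} + v_{k+1})/2 for 1 ≤ k ≤ 156. The particular solution to v_k − (v_{k-1} + v_{k+1})/2 = 1 is v_k = −k^2. Adding homogeneous solution A + B k and matching boundaries gives v_k = k (157 − k). Substituting k = 67: v_67 = 67 · 90 = 6030.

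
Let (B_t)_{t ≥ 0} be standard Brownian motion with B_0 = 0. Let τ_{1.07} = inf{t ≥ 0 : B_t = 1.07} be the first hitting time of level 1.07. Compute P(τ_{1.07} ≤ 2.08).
P(τ_{1.07} ≤ 2.08) = 2(1 − Φ(1.07/√2.08)) = 2(1 − Φ(0.7419)) ≈ 0.4581

By the reflection principle for standard BM, P(τ_b ≤ t) = 2 · P(B_t ≥ b). Since B_t ~ N(0, t), P(B_t ≥ 1.07) = 1 − Φ(1.07/√t) = 1 − Φ(1.07/√2.08) = 1 − Φ(0.7419) ≈ 0.22907. Doubling: P(τ_{1.07} ≤ 2.08) ≈ 2 · 0.22907 = 0.45814 ≈ 0.4581.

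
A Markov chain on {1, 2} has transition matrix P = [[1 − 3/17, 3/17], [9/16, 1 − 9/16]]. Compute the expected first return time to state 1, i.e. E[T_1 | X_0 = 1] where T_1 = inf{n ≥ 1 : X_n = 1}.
E[T_1 | X_0 = 1] = 1/π_1 = 67/51

For an irreducible recurrent Markov chain with stationary distribution π, E[T_i | X_0 = i] = 1/π_i (Kac's formula). Here π_1 = (9/16)/(3/17 + 9/16) = (9/16)/(201/272) = 51/67, so E[T_1 | X_0 = 1] = 1/π_1 = (3/17 + 9/16)/(9/16) = (201/272)/(9/16) = 67/51.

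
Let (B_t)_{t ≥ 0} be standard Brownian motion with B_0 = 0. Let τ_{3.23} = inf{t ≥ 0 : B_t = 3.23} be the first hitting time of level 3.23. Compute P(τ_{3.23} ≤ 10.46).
P(τ_{3.23} ≤ 10.46) = 2(1 − Φ(3.23/√10.46)) = 2(1 − Φ(0.9987)) ≈ 0.3179

By the reflection principle for standard BM, P(τ_b ≤ t) = 2 · P(B_t ≥ b). Since B_t ~ N(0, t), P(B_t ≥ 3.23) = 1 − Φ(3.23/√t) = 1 − Φ(3.23/√10.46) = 1 − Φ(0.9987) ≈ 0.15897. Doubling: P(τ_{3.23} ≤ 10.46) ≈ 2 · 0.15897 = 0.31794 ≈ 0.3179.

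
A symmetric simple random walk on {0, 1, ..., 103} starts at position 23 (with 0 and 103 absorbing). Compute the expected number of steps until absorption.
E[τ | X_0 = 23] = 1840

Let v_k = E[τ | X_0 = k]. Boundary: v_0 = v_103 = 0. Recurrence: v_k = 1 + (v_{k-1} + v_{k+1})/2 for 1 ≤ k ≤ 102. The particular solution to v_k − (v_{k-1} + v_{k+1})/2 = 1 is v_k = −k^2. Adding homogeneous solution A + B k and matching boundaries gives v_k = k (103 − k). Substituting k = 23: v_23 = 23 · 80 = 1840.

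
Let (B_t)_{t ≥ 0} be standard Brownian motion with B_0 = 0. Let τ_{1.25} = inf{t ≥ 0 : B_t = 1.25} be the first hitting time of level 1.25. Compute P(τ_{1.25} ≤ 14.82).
P(τ_{1.25} ≤ 14.82) = 2(1 − Φ(1.25/√14.82)) = 2(1 − Φ(0.3247)) ≈ 0.7454

By the reflection principle for standard BM, P(τ_b ≤ t) = 2 · P(B_t ≥ b). Since B_t ~ N(0, t), P(B_t ≥ 1.25) = 1 − Φ(1.25/√t) = 1 − Φ(1.25/√14.82) = 1 − Φ(0.3247) ≈ 0.37270. Doubling: P(τ_{1.25} ≤ 14.82) ≈ 2 · 0.37270 = 0.74540 ≈ 0.7454.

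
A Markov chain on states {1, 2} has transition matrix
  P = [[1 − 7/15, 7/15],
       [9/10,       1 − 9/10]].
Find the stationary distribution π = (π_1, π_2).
π_1 = 27/41, π_2 = 14/41

Solve πP = π with π_1 + π_2 = 1. From πP = π: π_1 · (1 − 7/15) + π_2 · 9/10 = π_1 ⇒ π_2 · 9/10 = π_1 · 7/15 ⇒ π_2/π_1 = (7/15)/(9/10) = 14/27. Together with π_1 + π_2 = 1:
  π_1 = (9/10)/(7/15 + 9/10) = (9/10)/(41/30) = 27/41,
  π_2 = (7/15)/(7/15 + 9/10) = (7/15)/(41/30) = 14/41.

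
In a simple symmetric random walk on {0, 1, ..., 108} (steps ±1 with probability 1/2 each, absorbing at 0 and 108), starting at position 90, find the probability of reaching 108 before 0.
P(hit 108 before 0) = 90/108 = 5/6

Let u_k = P(hit 108 before 0 | start at k). Then u_0 = 0, u_108 = 1, and u_k = u_{k-1}/2 + u_{k+1}/2 for 1 ≤ k ≤ 107. This harmonic recurrence is solved by u_k = k/108, giving u_90 = 90/108 = 5/6.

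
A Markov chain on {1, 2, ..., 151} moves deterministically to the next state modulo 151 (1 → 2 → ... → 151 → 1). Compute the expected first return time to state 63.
E[T_63 | X_0 = 63] = 151

The chain cycles deterministically, so starting at state 63 it returns in exactly 151 steps. Equivalently, the stationary distribution is uniform π_j = 1/151 for every state j, so by Kac's formula E[T_63] = 1/π_63 = 151.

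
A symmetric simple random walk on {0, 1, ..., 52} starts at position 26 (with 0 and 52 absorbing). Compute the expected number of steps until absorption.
E[τ | X_0 = 26] = 676

Let v_k = E[τ | X_0 = k]. Boundary: v_0 = v_52 = 0. Recurrence: v_k = 1 + (v_{k-1} + v_{k+1})/2 for 1 ≤ k ≤ 51. The particular solution to v_k − (v_{k-1} + v_{k+1})/2 = 1 is v_k = −k^2. Adding homogeneous solution A + B k and matching boundaries gives v_k = k (52 − k). Substituting k = 26: v_26 = 26 · 26 = 676.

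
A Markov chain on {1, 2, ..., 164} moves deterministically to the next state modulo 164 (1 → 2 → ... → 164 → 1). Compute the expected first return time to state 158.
E[T_158 | X_0 = 158] = 164

The chain cycles deterministically, so starting at state 158 it returns in exactly 164 steps. Equivalently, the stationary distribution is uniform π_j = 1/164 for every state j, so by Kac's formula E[T_158] = 1/π_158 = 164.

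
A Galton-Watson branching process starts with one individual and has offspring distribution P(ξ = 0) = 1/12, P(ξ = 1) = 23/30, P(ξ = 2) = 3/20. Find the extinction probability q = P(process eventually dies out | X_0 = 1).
q = 5/9

The pgf is f(s) = 1/12 + 23/30·s + 3/20·s². The extinction probability q is the smallest fixed point of f in [0, 1]. Setting s = f(s):
  3/20·s² + (23/30 − 1)·s + 1/12 = 0
  3/20·s² − (1/12 + 3/20)·s + 1/12 = 0
which factors as (s − 1)·(3/20·s − 1/12) = 0, giving roots s = 1 and s = (1/12)/(3/20) = 5/9.
Mean offspring μ = 23/30 + 2·3/20 = 16/15 > 1 (supercritical), so q < 1. The extinction probability is the smaller root: q = (1/12)/(3/20) = 5/9.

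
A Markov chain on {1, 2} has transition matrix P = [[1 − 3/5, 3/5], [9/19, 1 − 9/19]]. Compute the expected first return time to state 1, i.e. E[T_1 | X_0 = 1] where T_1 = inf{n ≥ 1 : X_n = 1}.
E[T_1 | X_0 = 1] = 1/π_1 = 34/15

For an irreducible recurrent Markov chain with stationary distribution π, E[T_i | X_0 = i] = 1/π_i (Kac's formula). Here π_1 = (9/19)/(3/5 + 9/19) = (9/19)/(102/95) = 15/34, so E[T_1 | X_0 = 1] = 1/π_1 = (3/5 + 9/19)/(9/19) = (102/95)/(9/19) = 34/15.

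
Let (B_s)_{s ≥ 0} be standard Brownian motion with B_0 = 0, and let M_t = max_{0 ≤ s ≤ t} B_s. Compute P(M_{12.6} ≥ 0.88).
P(M_{12.6} ≥ 0.88) = 2·P(B_{12.6} ≥ 0.88) = 2(1 − Φ(0.88/√12.6)) ≈ 0.8042

By the reflection principle for Brownian motion, P(M_t ≥ a) = 2 · P(B_t ≥ a) for a ≥ 0. Since B_t ~ N(0, t), P(B_t ≥ 0.88) = 1 − Φ(0.88/√t) = 1 − Φ(0.88/√12.6) = 1 − Φ(0.2479). So
  P(M_{12.6} ≥ 0.88) = 2(1 − Φ(0.2479)) ≈ 0.8042.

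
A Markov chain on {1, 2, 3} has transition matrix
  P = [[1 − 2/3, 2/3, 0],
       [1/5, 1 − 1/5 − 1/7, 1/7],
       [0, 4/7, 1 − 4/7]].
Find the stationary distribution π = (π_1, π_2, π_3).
π = (6/31, 20/31, 5/31)

This is a birth-death chain on three states, which satisfies detailed balance: π_1 · P_{12} = π_2 · P_{21} and π_2 · P_{23} = π_3 · P_{32}.
From π_1 · 2/3 = π_2 · 1/5: π_2/π_1 = (2/3)/(1/5) = 10/3.
From π_2 · 1/7 = π_3 · 4/7: π_3/π_2 = (1/7)/(4/7) = 1/4.
Take π_1 proportional to 1; then unnormalized π = (1, 10/3, 5/6). Normalize by dividing by the sum 31/6:
  π = (6/31, 20/31, 5/31).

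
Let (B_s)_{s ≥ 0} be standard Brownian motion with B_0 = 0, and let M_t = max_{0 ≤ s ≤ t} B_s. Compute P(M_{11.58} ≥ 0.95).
P(M_{11.58} ≥ 0.95) = 2·P(B_{11.58} ≥ 0.95) = 2(1 − Φ(0.95/√11.58)) ≈ 0.7801

By the reflection principle for Brownian motion, P(M_t ≥ a) = 2 · P(B_t ≥ a) for a ≥ 0. Since B_t ~ N(0, t), P(B_t ≥ 0.95) = 1 − Φ(0.95/√t) = 1 − Φ(0.95/√11.58) = 1 − Φ(0.2792). So
  P(M_{11.58} ≥ 0.95) = 2(1 − Φ(0.2792)) ≈ 0.7801.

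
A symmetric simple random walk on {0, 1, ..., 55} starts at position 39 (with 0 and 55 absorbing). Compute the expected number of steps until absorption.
E[τ | X_0 = 39] = 624

Let v_k = E[τ | X_0 = k]. Boundary: v_0 = v_55 = 0. Recurrence: v_k = 1 + (v_{k-1} + v_{k+1})/2 for 1 ≤ k ≤ 54. The particular solution to v_k − (v_{k-1} + v_{k+1})/2 = 1 is v_k = −k^2. Adding homogeneous solution A + B k and matching boundaries gives v_k = k (55 − k). Substituting k = 39: v_39 = 39 · 16 = 624.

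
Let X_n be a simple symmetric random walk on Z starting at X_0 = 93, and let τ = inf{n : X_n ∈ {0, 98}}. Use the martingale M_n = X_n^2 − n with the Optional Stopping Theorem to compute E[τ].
E[τ] = 465

M_n = X_n^2 − n is a martingale (since E[X_{n+1}^2 | F_n] = X_n^2 + 1). By OST (τ has finite mean in a bounded region), E[M_τ] = E[M_0] = X_0^2 − 0 = 93^2 = 8649. Also E[M_τ] = E[X_τ^2] − E[τ]. The walk exits at 0 or 98, with P(hit 98 first) = 93/98, so E[X_τ^2] = 98^2 · 93/98 + 0 = 9114. Thus E[τ] = E[X_τ^2] − E[M_τ] = 9114 − 8649 = 465 = 93(98 − 93) = 465.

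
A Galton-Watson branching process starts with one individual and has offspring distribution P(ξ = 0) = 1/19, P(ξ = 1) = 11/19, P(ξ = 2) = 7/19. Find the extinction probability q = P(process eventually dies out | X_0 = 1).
q = 1/7

The pgf is f(s) = 1/19 + 11/19·s + 7/19·s². The extinction probability q is the smallest fixed point of f in [0, 1]. Setting s = f(s):
  7/19·s² + (11/19 − 1)·s + 1/19 = 0
  7/19·s² − (1/19 + 7/19)·s + 1/19 = 0
which factors as (s − 1)·(7/19·s − 1/19) = 0, giving roots s = 1 and s = (1/19)/(7/19) = 1/7.
Mean offspring μ = 11/19 + 2·7/19 = 25/19 > 1 (supercritical), so q < 1. The extinction probability is the smaller root: q = (1/19)/(7/19) = 1/7.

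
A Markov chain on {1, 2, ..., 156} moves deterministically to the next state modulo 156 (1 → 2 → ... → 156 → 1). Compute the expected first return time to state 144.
E[T_144 | X_0 = 144] = 156

The chain cycles deterministically, so starting at state 144 it returns in exactly 156 steps. Equivalently, the stationary distribution is uniform π_j = 1/156 for every state j, so by Kac's formula E[T_144] = 1/π_144 = 156.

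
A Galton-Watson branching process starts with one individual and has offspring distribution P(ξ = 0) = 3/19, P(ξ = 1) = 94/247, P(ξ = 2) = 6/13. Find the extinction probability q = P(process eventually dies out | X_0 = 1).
q = 13/38

The pgf is f(s) = 3/19 + 94/247·s + 6/13·s². The extinction probability q is the smallest fixed point of f in [0, 1]. Setting s = f(s):
  6/13·s² + (94/247 − 1)·s + 3/19 = 0
  6/13·s² − (3/19 + 6/13)·s + 3/19 = 0
which factors as (s − 1)·(6/13·s − 3/19) = 0, giving roots s = 1 and s = (3/19)/(6/13) = 13/38.
Mean offspring μ = 94/247 + 2·6/13 = 322/247 > 1 (supercritical), so q < 1. The extinction probability is the smaller root: q = (3/19)/(6/13) = 13/38.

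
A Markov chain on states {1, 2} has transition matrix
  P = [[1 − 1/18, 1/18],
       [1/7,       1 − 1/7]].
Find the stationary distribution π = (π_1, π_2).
π_1 = 18/25, π_2 = 7/25

Solve πP = π with π_1 + π_2 = 1. From πP = π: π_1 · (1 − 1/18) + π_2 · 1/7 = π_1 ⇒ π_2 · 1/7 = π_1 · 1/18 ⇒ π_2/π_1 = (1/18)/(1/7) = 7/18. Together with π_1 + π_2 = 1:
  π_1 = (1/7)/(1/18 + 1/7) = (1/7)/(25/126) = 18/25,
  π_2 = (1/18)/(1/18 + 1/7) = (1/18)/(25/126) = 7/25.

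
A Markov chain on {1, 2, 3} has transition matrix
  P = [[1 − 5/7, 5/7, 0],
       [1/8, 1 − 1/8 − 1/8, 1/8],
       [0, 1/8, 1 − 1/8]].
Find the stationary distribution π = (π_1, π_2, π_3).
π = (7/87, 40/87, 40/87)

This is a birth-death chain on three states, which satisfies detailed balance: π_1 · P_{12} = π_2 · P_{21} and π_2 · P_{23} = π_3 · P_{32}.
From π_1 · 5/7 = π_2 · 1/8: π_2/π_1 = (5/7)/(1/8) = 40/7.
From π_2 · 1/8 = π_3 · 1/8: π_3/π_2 = (1/8)/(1/8) = 1.
Take π_1 proportional to 1; then unnormalized π = (1, 40/7, 40/7). Normalize by dividing by the sum 87/7:
  π = (7/87, 40/87, 40/87).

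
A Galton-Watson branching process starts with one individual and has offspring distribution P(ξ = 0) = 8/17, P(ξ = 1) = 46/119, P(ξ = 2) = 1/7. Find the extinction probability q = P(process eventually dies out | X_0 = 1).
q = 1

Mean offspring μ = 0·8/17 + 1·46/119 + 2·1/7 = 80/119 ≤ 1. For μ ≤ 1 with offspring not concentrated at 1, the Galton-Watson process goes extinct almost surely, so q = 1.
(Algebraic check: The pgf is f(s) = 8/17 + 46/119·s + 1/7·s². The extinction probability q is the smallest fixed point of f in [0, 1]. Setting s = f(s):
  1/7·s² + (46/119 − 1)·s + 8/17 = 0
  1/7·s² − (8/17 + 1/7)·s + 8/17 = 0
which factors as (s − 1)·(1/7·s − 8/17) = 0, giving roots s = 1 and s = (8/17)/(1/7) = 56/17. Since 56/17 ≥ 1, the smallest root in [0, 1] is s = 1.)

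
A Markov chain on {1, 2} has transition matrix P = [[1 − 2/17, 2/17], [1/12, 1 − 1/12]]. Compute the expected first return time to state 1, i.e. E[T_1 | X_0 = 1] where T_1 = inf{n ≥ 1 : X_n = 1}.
E[T_1 | X_0 = 1] = 1/π_1 = 41/17

For an irreducible recurrent Markov chain with stationary distribution π, E[T_i | X_0 = i] = 1/π_i (Kac's formula). Here π_1 = (1/12)/(2/17 + 1/12) = (1/12)/(41/204) = 17/41, so E[T_1 | X_0 = 1] = 1/π_1 = (2/17 + 1/12)/(1/12) = (41/204)/(1/12) = 41/17.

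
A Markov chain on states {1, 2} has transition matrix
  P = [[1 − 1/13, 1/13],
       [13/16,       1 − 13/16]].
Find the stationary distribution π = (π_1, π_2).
π_1 = 169/185, π_2 = 16/185

Solve πP = π with π_1 + π_2 = 1. From πP = π: π_1 · (1 − 1/13) + π_2 · 13/16 = π_1 ⇒ π_2 · 13/16 = π_1 · 1/13 ⇒ π_2/π_1 = (1/13)/(13/16) = 16/169. Together with π_1 + π_2 = 1:
  π_1 = (13/16)/(1/13 + 13/16) = (13/16)/(185/208) = 169/185,
  π_2 = (1/13)/(1/13 + 13/16) = (1/13)/(185/208) = 16/185.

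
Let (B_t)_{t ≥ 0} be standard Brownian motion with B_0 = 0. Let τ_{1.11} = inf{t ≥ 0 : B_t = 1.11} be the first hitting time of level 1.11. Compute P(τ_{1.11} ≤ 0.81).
P(τ_{1.11} ≤ 0.81) = 2(1 − Φ(1.11/√0.81)) = 2(1 − Φ(1.2333)) ≈ 0.2175

By the reflection principle for standard BM, P(τ_b ≤ t) = 2 · P(B_t ≥ b). Since B_t ~ N(0, t), P(B_t ≥ 1.11) = 1 − Φ(1.11/√t) = 1 − Φ(1.11/√0.81) = 1 − Φ(1.2333) ≈ 0.10873. Doubling: P(τ_{1.11} ≤ 0.81) ≈ 2 · 0.10873 = 0.21746 ≈ 0.2175.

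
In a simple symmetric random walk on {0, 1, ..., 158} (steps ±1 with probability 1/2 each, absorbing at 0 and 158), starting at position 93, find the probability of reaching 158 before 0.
P(hit 158 before 0) = 93/158

Let u_k = P(hit 158 before 0 | start at k). Then u_0 = 0, u_158 = 1, and u_k = u_{k-1}/2 + u_{k+1}/2 for 1 ≤ k ≤ 157. This harmonic recurrence is solved by u_k = k/158, giving u_93 = 93/158.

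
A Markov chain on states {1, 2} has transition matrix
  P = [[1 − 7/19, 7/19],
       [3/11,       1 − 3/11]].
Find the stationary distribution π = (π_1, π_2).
π_1 = 57/134, π_2 = 77/134

Solve πP = π with π_1 + π_2 = 1. From πP = π: π_1 · (1 − 7/19) + π_2 · 3/11 = π_1 ⇒ π_2 · 3/11 = π_1 · 7/19 ⇒ π_2/π_1 = (7/19)/(3/11) = 77/57. Together with π_1 + π_2 = 1:
  π_1 = (3/11)/(7/19 + 3/11) = (3/11)/(134/209) = 57/134,
  π_2 = (7/19)/(7/19 + 3/11) = (7/19)/(134/209) = 77/134.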